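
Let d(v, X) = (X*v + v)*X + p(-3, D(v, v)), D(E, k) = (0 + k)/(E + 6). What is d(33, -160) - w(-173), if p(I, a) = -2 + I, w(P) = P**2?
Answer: 809586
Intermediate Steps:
D(E, k) = k/(6 + E)
d(v, X) = -5 + X*(v + X*v) (d(v, X) = (X*v + v)*X + (-2 - 3) = (v + X*v)*X - 5 = X*(v + X*v) - 5 = -5 + X*(v + X*v))
d(33, -160) - w(-173) = (-5 - 160*33 + 33*(-160)**2) - 1*(-173)**2 = (-5 - 5280 + 33*25600) - 1*29929 = (-5 - 5280 + 844800) - 29929 = 839515 - 29929 = 809586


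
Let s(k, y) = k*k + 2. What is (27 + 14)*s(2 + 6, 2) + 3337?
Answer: 6043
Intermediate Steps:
s(k, y) = 2 + k² (s(k, y) = k² + 2 = 2 + k²)
(27 + 14)*s(2 + 6, 2) + 3337 = (27 + 14)*(2 + (2 + 6)²) + 3337 = 41*(2 + 8²) + 3337 = 41*(2 + 64) + 3337 = 41*66 + 3337 = 2706 + 3337 = 6043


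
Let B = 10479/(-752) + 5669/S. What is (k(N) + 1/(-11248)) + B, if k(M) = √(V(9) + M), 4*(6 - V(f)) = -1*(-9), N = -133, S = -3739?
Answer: -1908834765/123540299 + I*√517/2 ≈ -15.451 + 11.369*I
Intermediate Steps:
V(f) = 15/4 (V(f) = 6 - (-1)*(-9)/4 = 6 - ¼*9 = 6 - 9/4 = 15/4)
k(M) = √(15/4 + M)
B = -43444069/2811728 (B = 10479/(-752) + 5669/(-3739) = 10479*(-1/752) + 5669*(-1/3739) = -10479/752 - 5669/3739 = -43444069/2811728 ≈ -15.451)
(k(N) + 1/(-11248)) + B = (√(15 + 4*(-133))/2 + 1/(-11248)) - 43444069/2811728 = (√(15 - 532)/2 - 1/11248) - 43444069/2811728 = (√(-517)/2 - 1/11248) - 43444069/2811728 = ((I*√517)/2 - 1/11248) - 43444069/2811728 = (I*√517/2 - 1/11248) - 43444069/2811728 = (-1/11248 + I*√517/2) - 43444069/2811728 = -1908834765/123540299 + I*√517/2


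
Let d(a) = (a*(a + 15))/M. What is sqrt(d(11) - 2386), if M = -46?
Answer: I*sqrt(1265483)/23 ≈ 48.91*I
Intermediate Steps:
d(a) = -a*(15 + a)/46 (d(a) = (a*(a + 15))/(-46) = (a*(15 + a))*(-1/46) = -a*(15 + a)/46)
sqrt(d(11) - 2386) = sqrt(-1/46*11*(15 + 11) - 2386) = sqrt(-1/46*11*26 - 2386) = sqrt(-143/23 - 2386) = sqrt(-55021/23) = I*sqrt(1265483)/23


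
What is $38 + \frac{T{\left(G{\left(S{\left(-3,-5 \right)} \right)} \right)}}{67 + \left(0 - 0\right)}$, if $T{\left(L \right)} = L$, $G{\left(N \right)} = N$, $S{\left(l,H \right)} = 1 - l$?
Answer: $\frac{2550}{67} \approx 38.06$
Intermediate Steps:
$38 + \frac{T{\left(G{\left(S{\left(-3,-5 \right)} \right)} \right)}}{67 + \left(0 - 0\right)} = 38 + \frac{1 - -3}{67 + \left(0 - 0\right)} = 38 + \frac{1 + 3}{67 + \left(0 + 0\right)} = 38 + \frac{4}{67 + 0} = 38 + \frac{4}{67} = \frac{2550}{67}$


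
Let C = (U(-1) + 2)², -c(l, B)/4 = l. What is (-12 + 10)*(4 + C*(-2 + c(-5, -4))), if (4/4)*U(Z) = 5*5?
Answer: -26252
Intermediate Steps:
c(l, B) = -4*l
U(Z) = 25 (U(Z) = 5*5 = 25)
C = 729 (C = (25 + 2)² = 27² = 729)
(-12 + 10)*(4 + C*(-2 + c(-5, -4))) = (-12 + 10)*(4 + 729*(-2 - 4*(-5))) = -2*(4 + 729*(-2 + 20)) = -2*(4 + 729*18) = -2*(4 + 13122) = -2*13126 = -26252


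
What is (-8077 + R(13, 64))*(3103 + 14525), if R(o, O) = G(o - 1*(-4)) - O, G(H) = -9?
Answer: -143668200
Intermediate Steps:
R(o, O) = -9 - O
(-8077 + R(13, 64))*(3103 + 14525) = (-8077 + (-9 - 1*64))*(3103 + 14525) = (-8077 + (-9 - 64))*17628 = (-8077 - 73)*17628 = -8150*17628 = -143668200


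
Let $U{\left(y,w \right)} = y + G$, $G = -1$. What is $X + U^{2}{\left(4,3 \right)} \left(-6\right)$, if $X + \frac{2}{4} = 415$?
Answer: $\frac{721}{2} \approx 360.5$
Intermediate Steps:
$X = \frac{829}{2}$ ($X = - \frac{1}{2} + 415 = \frac{829}{2} \approx 414.5$)
$U{\left(y,w \right)} = -1 + y$ ($U{\left(y,w \right)} = y - 1 = -1 + y$)
$X + U^{2}{\left(4,3 \right)} \left(-6\right) = \frac{829}{2} + \left(-1 + 4\right)^{2} \left(-6\right) = \frac{829}{2} + 3^{2} \left(-6\right) = \frac{829}{2} + 9 \left(-6\right) = \frac{829}{2} - 54 = \frac{721}{2}$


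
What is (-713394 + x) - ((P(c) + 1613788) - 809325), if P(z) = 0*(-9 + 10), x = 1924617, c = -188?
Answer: 406760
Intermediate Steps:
P(z) = 0 (P(z) = 0*1 = 0)
(-713394 + x) - ((P(c) + 1613788) - 809325) = (-713394 + 1924617) - ((0 + 1613788) - 809325) = 1211223 - (1613788 - 809325) = 1211223 - 1*804463 = 1211223 - 804463 = 406760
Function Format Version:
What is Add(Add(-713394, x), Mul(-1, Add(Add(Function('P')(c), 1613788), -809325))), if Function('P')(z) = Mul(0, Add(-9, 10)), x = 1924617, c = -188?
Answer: 406760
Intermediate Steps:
Function('P')(z) = 0 (Function('P')(z) = Mul(0, 1) = 0)
Add(Add(-713394, x), Mul(-1, Add(Add(Function('P')(c), 1613788), -809325))) = Add(Add(-713394, 1924617), Mul(-1, Add(Add(0, 1613788), -809325))) = Add(1211223, Mul(-1, Add(1613788, -809325))) = Add(1211223, Mul(-1, 804463)) = Add(1211223, -804463) = 406760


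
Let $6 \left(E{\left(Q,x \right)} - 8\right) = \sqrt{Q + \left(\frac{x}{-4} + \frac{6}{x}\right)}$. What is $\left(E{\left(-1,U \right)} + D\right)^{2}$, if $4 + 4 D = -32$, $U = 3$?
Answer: $\frac{121}{144} \approx 0.84028$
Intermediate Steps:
$E{\left(Q,x \right)} = 8 + \frac{\sqrt{Q + \frac{6}{x} - \frac{x}{4}}}{6}$ ($E{\left(Q,x \right)} = 8 + \frac{\sqrt{Q + \left(\frac{x}{-4} + \frac{6}{x}\right)}}{6} = 8 + \frac{\sqrt{Q + \left(x \left(- \frac{1}{4}\right) + \frac{6}{x}\right)}}{6} = 8 + \frac{\sqrt{Q - \left(- \frac{6}{x} + \frac{x}{4}\right)}}{6} = 8 + \frac{\sqrt{Q + \frac{6}{x} - \frac{x}{4}}}{6}$)
$D = -9$ ($D = -1 + \frac{1}{4} \left(-32\right) = -1 - 8 = -9$)
$\left(E{\left(-1,U \right)} + D\right)^{2} = \left(\left(8 + \frac{\sqrt{\left(-1\right) 3 + 4 \left(-1\right) + \frac{24}{3}}}{12}\right) - 9\right)^{2} = \left(\left(8 + \frac{\sqrt{-3 - 4 + 24 \cdot \frac{1}{3}}}{12}\right) - 9\right)^{2} = \left(\left(8 + \frac{\sqrt{-3 - 4 + 8}}{12}\right) - 9\right)^{2} = \left(\left(8 + \frac{\sqrt{1}}{12}\right) - 9\right)^{2} = \left(\left(8 + \frac{1}{12} \cdot 1\right) - 9\right)^{2} = \left(\left(8 + \frac{1}{12}\right) - 9\right)^{2} = \left(\frac{97}{12} - 9\right)^{2} = \left(- \frac{11}{12}\right)^{2} = \frac{121}{144}$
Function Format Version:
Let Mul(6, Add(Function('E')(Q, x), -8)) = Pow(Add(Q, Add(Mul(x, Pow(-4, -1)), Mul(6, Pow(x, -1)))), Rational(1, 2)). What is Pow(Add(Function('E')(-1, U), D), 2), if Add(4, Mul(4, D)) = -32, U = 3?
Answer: Rational(121, 144) ≈ 0.84028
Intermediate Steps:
Function('E')(Q, x) = Add(8, Mul(Rational(1, 6), Pow(Add(Q, Mul(6, Pow(x, -1)), Mul(Rational(-1, 4), x)), Rational(1, 2)))) (Function('E')(Q, x) = Add(8, Mul(Rational(1, 6), Pow(Add(Q, Add(Mul(x, Pow(-4, -1)), Mul(6, Pow(x, -1)))), Rational(1, 2)))) = Add(8, Mul(Rational(1, 6), Pow(Add(Q, Add(Mul(x, Rational(-1, 4)), Mul(6, Pow(x, -1)))), Rational(1, 2)))) = Add(8, Mul(Rational(1, 6), Pow(Add(Q, Add(Mul(Rational(-1, 4), x), Mul(6, Pow(x, -1)))), Rational(1, 2)))) = Add(8, Mul(Rational(1, 6), Pow(Add(Q, Add(Mul(6, Pow(x, -1)), Mul(Rational(-1, 4), x))), Rational(1, 2)))) = Add(8, Mul(Rational(1, 6), Pow(Add(Q, Mul(6, Pow(x, -1)), Mul(Rational(-1, 4), x)), Rational(1, 2)))))
D = -9 (D = Add(-1, Mul(Rational(1, 4), -32)) = Add(-1, -8) = -9)
Pow(Add(Function('E')(-1, U), D), 2) = Pow(Add(Add(8, Mul(Rational(1, 12), Pow(Add(Mul(-1, 3), Mul(4, -1), Mul(24, Pow(3, -1))), Rational(1, 2)))), -9), 2) = Pow(Add(Add(8, Mul(Rational(1, 12), Pow(Add(-3, -4, Mul(24, Rational(1, 3))), Rational(1, 2)))), -9), 2) = Pow(Add(Add(8, Mul(Rational(1, 12), Pow(Add(-3, -4, 8), Rational(1, 2)))), -9), 2) = Pow(Add(Add(8, Mul(Rational(1, 12), Pow(1, Rational(1, 2)))), -9), 2) = Pow(Add(Add(8, Mul(Rational(1, 12), 1)), -9), 2) = Pow(Add(Add(8, Rational(1, 12)), -9), 2) = Pow(Add(Rational(97, 12), -9), 2) = Pow(Rational(-11, 12), 2) = Rational(121, 144)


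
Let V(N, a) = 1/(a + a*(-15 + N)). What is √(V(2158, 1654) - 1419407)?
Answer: I*√278899375088096079/443272 ≈ 1191.4*I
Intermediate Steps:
√(V(2158, 1654) - 1419407) = √(1/(1654*(-14 + 2158)) - 1419407) = √((1/1654)/2144 - 1419407) = √((1/1654)*(1/2144) - 1419407) = √(1/3546176 - 1419407) = √(-5033467037631/3546176) = I*√278899375088096079/443272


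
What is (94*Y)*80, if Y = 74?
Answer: 556480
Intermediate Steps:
(94*Y)*80 = (94*74)*80 = 6956*80 = 556480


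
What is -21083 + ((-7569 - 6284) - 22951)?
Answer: -57887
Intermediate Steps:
-21083 + ((-7569 - 6284) - 22951) = -21083 + (-13853 - 22951) = -21083 - 36804 = -57887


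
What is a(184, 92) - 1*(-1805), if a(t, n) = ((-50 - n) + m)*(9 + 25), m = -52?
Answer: -4791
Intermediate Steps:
a(t, n) = -3468 - 34*n (a(t, n) = ((-50 - n) - 52)*(9 + 25) = (-102 - n)*34 = -3468 - 34*n)
a(184, 92) - 1*(-1805) = (-3468 - 34*92) - 1*(-1805) = (-3468 - 3128) + 1805 = -6596 + 1805 = -4791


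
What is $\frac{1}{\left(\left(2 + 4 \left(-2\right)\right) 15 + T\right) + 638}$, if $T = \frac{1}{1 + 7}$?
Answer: $\frac{8}{4385} \approx 0.0018244$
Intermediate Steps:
$T = \frac{1}{8} \approx 0.125$
$\frac{1}{\left(\left(2 + 4 \left(-2\right)\right) 15 + T\right) + 638} = \frac{1}{\left(\left(2 + 4 \left(-2\right)\right) 15 + \frac{1}{8}\right) + 638} = \frac{1}{\left(\left(2 - 8\right) 15 + \frac{1}{8}\right) + 638} = \frac{1}{\left(\left(-6\right) 15 + \frac{1}{8}\right) + 638} = \frac{1}{\left(-90 + \frac{1}{8}\right) + 638} = \frac{1}{- \frac{719}{8} + 638} = \frac{1}{\frac{4385}{8}} = \frac{8}{4385}$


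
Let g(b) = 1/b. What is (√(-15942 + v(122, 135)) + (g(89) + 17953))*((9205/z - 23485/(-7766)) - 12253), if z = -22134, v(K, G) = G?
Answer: -3641351543480854/16556759 - 6836857909*I*√15807/558093 ≈ -2.1993e+8 - 1.5402e+6*I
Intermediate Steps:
(√(-15942 + v(122, 135)) + (g(89) + 17953))*((9205/z - 23485/(-7766)) - 12253) = (√(-15942 + 135) + (1/89 + 17953))*((9205/(-22134) - 23485/(-7766)) - 12253) = (√(-15807) + (1/89 + 17953))*((9205*(-1/22134) - 23485*(-1/7766)) - 12253) = (I*√15807 + 1597818/89)*((-1315/3162 + 2135/706) - 12253) = (1597818/89 + I*√15807)*(1455620/558093 - 12253) = (1597818/89 + I*√15807)*(-6836857909/558093) = -3641351543480854/16556759 - 6836857909*I*√15807/558093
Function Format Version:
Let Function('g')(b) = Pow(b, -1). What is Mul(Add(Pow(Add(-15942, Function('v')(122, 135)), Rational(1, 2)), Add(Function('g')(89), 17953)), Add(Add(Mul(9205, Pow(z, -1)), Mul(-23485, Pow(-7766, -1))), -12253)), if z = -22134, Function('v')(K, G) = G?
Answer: Add(Rational(-3641351543480854, 16556759), Mul(Rational(-6836857909, 558093), I, Pow(15807, Rational(1, 2)))) ≈ Add(-2.1993e+8, Mul(-1.5402e+6, I))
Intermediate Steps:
Mul(Add(Pow(Add(-15942, Function('v')(122, 135)), Rational(1, 2)), Add(Function('g')(89), 17953)), Add(Add(Mul(9205, Pow(z, -1)), Mul(-23485, Pow(-7766, -1))), -12253)) = Mul(Add(Pow(Add(-15942, 135), Rational(1, 2)), Add(Pow(89, -1), 17953)), Add(Add(Mul(9205, Pow(-22134, -1)), Mul(-23485, Pow(-7766, -1))), -12253)) = Mul(Add(Pow(-15807, Rational(1, 2)), Add(Rational(1, 89), 17953)), Add(Add(Mul(9205, Rational(-1, 22134)), Mul(-23485, Rational(-1, 7766))), -12253)) = Mul(Add(Mul(I, Pow(15807, Rational(1, 2))), Rational(1597818, 89)), Add(Add(Rational(-1315, 3162), Rational(2135, 706)), -12253)) = Mul(Add(Rational(1597818, 89), Mul(I, Pow(15807, Rational(1, 2)))), Add(Rational(1455620, 558093), -12253)) = Mul(Add(Rational(1597818, 89), Mul(I, Pow(15807, Rational(1, 2)))), Rational(-6836857909, 558093)) = Add(Rational(-3641351543480854, 16556759), Mul(Rational(-6836857909, 558093), I, Pow(15807, Rational(1, 2))))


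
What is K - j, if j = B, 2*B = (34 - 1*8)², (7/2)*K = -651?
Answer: -524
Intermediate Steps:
K = -186 (K = (2/7)*(-651) = -186)
B = 338 (B = (34 - 1*8)²/2 = (34 - 8)²/2 = (½)*26² = (½)*676 = 338)
j = 338
K - j = -186 - 1*338 = -186 - 338 = -524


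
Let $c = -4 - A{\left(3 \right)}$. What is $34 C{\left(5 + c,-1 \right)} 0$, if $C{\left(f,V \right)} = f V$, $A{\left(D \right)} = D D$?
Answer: $0$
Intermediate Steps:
$A{\left(D \right)} = D^{2}$
$c = -13$ ($c = -4 - 3^{2} = -4 - 9 = -13$)
$C{\left(f,V \right)} = V f$
$34 C{\left(5 + c,-1 \right)} 0 = 34 \left(- (5 - 13)\right) 0 = 34 \left(\left(-1\right) \left(-8\right)\right) 0 = 34 \cdot 8 \cdot 0 = 272 \cdot 0 = 0$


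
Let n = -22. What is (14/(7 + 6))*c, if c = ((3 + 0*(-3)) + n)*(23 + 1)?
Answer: -6384/13 ≈ -491.08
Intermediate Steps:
c = -456 (c = ((3 + 0*(-3)) - 22)*(23 + 1) = ((3 + 0) - 22)*24 = (3 - 22)*24 = -19*24 = -456)
(14/(7 + 6))*c = (14/(7 + 6))*(-456) = (14/13)*(-456) = -6384/13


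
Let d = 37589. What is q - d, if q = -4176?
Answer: -41765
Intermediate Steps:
q - d = -4176 - 1*37589 = -4176 - 37589 = -41765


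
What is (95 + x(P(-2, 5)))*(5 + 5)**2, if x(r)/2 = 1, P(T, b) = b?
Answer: 9700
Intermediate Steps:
x(r) = 2 (x(r) = 2*1 = 2)
(95 + x(P(-2, 5)))*(5 + 5)**2 = (95 + 2)*(5 + 5)**2 = 97*10**2 = 97*100 = 9700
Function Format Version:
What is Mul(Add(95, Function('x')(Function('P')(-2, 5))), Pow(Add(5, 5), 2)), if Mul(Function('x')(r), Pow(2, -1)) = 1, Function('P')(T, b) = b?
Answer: 9700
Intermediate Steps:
Function('x')(r) = 2 (Function('x')(r) = Mul(2, 1) = 2)
Mul(Add(95, Function('x')(Function('P')(-2, 5))), Pow(Add(5, 5), 2)) = Mul(Add(95, 2), Pow(Add(5, 5), 2)) = Mul(97, Pow(10, 2)) = Mul(97, 100) = 9700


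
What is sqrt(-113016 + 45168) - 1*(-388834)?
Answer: 388834 + 2*I*sqrt(16962) ≈ 3.8883e+5 + 260.48*I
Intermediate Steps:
sqrt(-113016 + 45168) - 1*(-388834) = sqrt(-67848) + 388834 = 2*I*sqrt(16962) + 388834 = 388834 + 2*I*sqrt(16962)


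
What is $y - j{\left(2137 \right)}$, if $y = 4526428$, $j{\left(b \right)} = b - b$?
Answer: $4526428$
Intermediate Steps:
$j{\left(b \right)} = 0$
$y - j{\left(2137 \right)} = 4526428 - 0 = 4526428 + 0 = 4526428$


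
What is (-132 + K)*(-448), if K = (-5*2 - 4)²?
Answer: -28672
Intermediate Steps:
K = 196 (K = (-10 - 4)² = (-14)² = 196)
(-132 + K)*(-448) = (-132 + 196)*(-448) = 64*(-448) = -28672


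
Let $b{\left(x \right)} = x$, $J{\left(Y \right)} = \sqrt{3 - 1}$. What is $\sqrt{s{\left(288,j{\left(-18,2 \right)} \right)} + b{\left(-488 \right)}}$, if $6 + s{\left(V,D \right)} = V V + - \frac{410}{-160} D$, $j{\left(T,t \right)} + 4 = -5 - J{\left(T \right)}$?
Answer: $\frac{\sqrt{1318831 - 41 \sqrt{2}}}{4} \approx 287.09$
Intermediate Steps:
$J{\left(Y \right)} = \sqrt{2}$
$j{\left(T,t \right)} = -9 - \sqrt{2}$ ($j{\left(T,t \right)} = -4 - \left(5 + \sqrt{2}\right) = -9 - \sqrt{2}$)
$s{\left(V,D \right)} = -6 + V^{2} + \frac{41 D}{16}$ ($s{\left(V,D \right)} = -6 + \left(V V + - \frac{410}{-160} D\right) = -6 + \left(V^{2} + \left(-410\right) \left(- \frac{1}{160}\right) D\right) = -6 + \left(V^{2} + \frac{41 D}{16}\right) = -6 + V^{2} + \frac{41 D}{16}$)
$\sqrt{s{\left(288,j{\left(-18,2 \right)} \right)} + b{\left(-488 \right)}} = \sqrt{\left(-6 + 288^{2} + \frac{41 \left(-9 - \sqrt{2}\right)}{16}\right) - 488} = \sqrt{\left(-6 + 82944 - \left(\frac{369}{16} + \frac{41 \sqrt{2}}{16}\right)\right) - 488} = \sqrt{\left(\frac{1326639}{16} - \frac{41 \sqrt{2}}{16}\right) - 488} = \sqrt{\frac{1318831}{16} - \frac{41 \sqrt{2}}{16}}$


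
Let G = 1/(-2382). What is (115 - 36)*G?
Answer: -79/2382 ≈ -0.033165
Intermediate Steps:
G = -1/2382 ≈ -0.00041982
(115 - 36)*G = (115 - 36)*(-1/2382) = 79*(-1/2382) = -79/2382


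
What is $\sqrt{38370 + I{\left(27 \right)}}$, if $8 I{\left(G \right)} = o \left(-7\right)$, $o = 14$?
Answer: $\frac{\sqrt{153431}}{2} \approx 195.85$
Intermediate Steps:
$I{\left(G \right)} = - \frac{49}{4}$ ($I{\left(G \right)} = \frac{14 \left(-7\right)}{8} = \frac{1}{8} \left(-98\right) = - \frac{49}{4}$)
$\sqrt{38370 + I{\left(27 \right)}} = \sqrt{38370 - \frac{49}{4}} = \sqrt{\frac{153431}{4}} = \frac{\sqrt{153431}}{2}$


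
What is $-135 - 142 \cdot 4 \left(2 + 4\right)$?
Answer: $-3543$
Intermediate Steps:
$-135 - 142 \cdot 4 \left(2 + 4\right) = -135 - 142 \cdot 4 \cdot 6 = -135 - 3408 = -3543$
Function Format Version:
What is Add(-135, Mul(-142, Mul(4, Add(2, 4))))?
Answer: -3543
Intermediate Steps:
Add(-135, Mul(-142, Mul(4, Add(2, 4)))) = Add(-135, Mul(-142, Mul(4, 6))) = Add(-135, Mul(-142, 24)) = Add(-135, -3408) = -3543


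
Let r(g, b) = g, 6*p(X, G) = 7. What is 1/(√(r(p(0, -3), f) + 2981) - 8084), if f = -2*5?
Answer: -48504/392088443 - √107358/392088443 ≈ -0.00012454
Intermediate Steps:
p(X, G) = 7/6 (p(X, G) = (⅙)*7 = 7/6)
f = -10
1/(√(r(p(0, -3), f) + 2981) - 8084) = 1/(√(7/6 + 2981) - 8084) = 1/(√(17893/6) - 8084) = 1/(√107358/6 - 8084) = 1/(-8084 + √107358/6)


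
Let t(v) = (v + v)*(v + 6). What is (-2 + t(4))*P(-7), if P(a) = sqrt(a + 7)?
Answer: 0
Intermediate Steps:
P(a) = sqrt(7 + a)
t(v) = 2*v*(6 + v) (t(v) = (2*v)*(6 + v) = 2*v*(6 + v))
(-2 + t(4))*P(-7) = (-2 + 2*4*(6 + 4))*sqrt(7 - 7) = (-2 + 2*4*10)*sqrt(0) = (-2 + 80)*0 = 78*0 = 0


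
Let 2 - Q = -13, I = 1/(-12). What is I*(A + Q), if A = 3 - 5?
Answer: -13/12 ≈ -1.0833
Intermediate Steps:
I = -1/12 ≈ -0.083333
Q = 15 (Q = 2 - 1*(-13) = 2 + 13 = 15)
A = -2
I*(A + Q) = -(-2 + 15)/12 = -1/12*13 = -13/12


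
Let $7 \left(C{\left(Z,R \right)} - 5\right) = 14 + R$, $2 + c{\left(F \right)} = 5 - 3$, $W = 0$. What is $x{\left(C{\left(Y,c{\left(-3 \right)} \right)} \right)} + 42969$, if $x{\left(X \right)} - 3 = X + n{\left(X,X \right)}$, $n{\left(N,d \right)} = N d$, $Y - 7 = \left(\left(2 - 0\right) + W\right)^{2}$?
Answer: $43028$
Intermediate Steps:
$Y = 11$ ($Y = 7 + \left(\left(2 - 0\right) + 0\right)^{2} = 7 + \left(\left(2 + 0\right) + 0\right)^{2} = 7 + \left(2 + 0\right)^{2} = 7 + 2^{2} = 7 + 4 = 11$)
$c{\left(F \right)} = 0$ ($c{\left(F \right)} = -2 + \left(5 - 3\right) = -2 + 2 = 0$)
$C{\left(Z,R \right)} = 7 + \frac{R}{7}$ ($C{\left(Z,R \right)} = 5 + \frac{14 + R}{7} = 5 + \left(2 + \frac{R}{7}\right) = 7 + \frac{R}{7}$)
$x{\left(X \right)} = 3 + X + X^{2}$ ($x{\left(X \right)} = 3 + \left(X + X X\right) = 3 + \left(X + X^{2}\right) = 3 + X + X^{2}$)
$x{\left(C{\left(Y,c{\left(-3 \right)} \right)} \right)} + 42969 = \left(3 + \left(7 + \frac{1}{7} \cdot 0\right) + \left(7 + \frac{1}{7} \cdot 0\right)^{2}\right) + 42969 = \left(3 + \left(7 + 0\right) + \left(7 + 0\right)^{2}\right) + 42969 = \left(3 + 7 + 7^{2}\right) + 42969 = \left(3 + 7 + 49\right) + 42969 = 59 + 42969 = 43028$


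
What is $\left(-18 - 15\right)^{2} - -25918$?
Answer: $27007$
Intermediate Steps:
$\left(-18 - 15\right)^{2} - -25918 = \left(-33\right)^{2} + 25918 = 1089 + 25918 = 27007$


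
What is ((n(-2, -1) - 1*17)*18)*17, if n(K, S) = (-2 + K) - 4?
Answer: -7650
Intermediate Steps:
n(K, S) = -6 + K
((n(-2, -1) - 1*17)*18)*17 = (((-6 - 2) - 1*17)*18)*17 = ((-8 - 17)*18)*17 = -25*18*17 = -450*17 = -7650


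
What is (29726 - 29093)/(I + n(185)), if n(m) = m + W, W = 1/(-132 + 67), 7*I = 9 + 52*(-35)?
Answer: -288015/33547 ≈ -8.5854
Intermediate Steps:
I = -1811/7 (I = (9 + 52*(-35))/7 = (9 - 1820)/7 = (1/7)*(-1811) = -1811/7 ≈ -258.71)
W = -1/65 (W = 1/(-65) = -1/65 ≈ -0.015385)
n(m) = -1/65 + m (n(m) = m - 1/65 = -1/65 + m)
(29726 - 29093)/(I + n(185)) = (29726 - 29093)/(-1811/7 + (-1/65 + 185)) = 633/(-1811/7 + 12024/65) = 633/(-33547/455) = 633*(-455/33547) = -288015/33547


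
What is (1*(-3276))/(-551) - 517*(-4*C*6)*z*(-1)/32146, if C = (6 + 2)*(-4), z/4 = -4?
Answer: -1697567700/8856223 ≈ -191.68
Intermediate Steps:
z = -16 (z = 4*(-4) = -16)
C = -32 (C = 8*(-4) = -32)
(1*(-3276))/(-551) - 517*(-4*C*6)*z*(-1)/32146 = (1*(-3276))/(-551) - 517*(-4*(-32)*6)*(-16)*(-1)/32146 = -3276*(-1/551) - 517*(128*6)*(-16)*(-1)*(1/32146) = 3276/551 - 517*768*(-16)*(-1)*(1/32146) = 3276/551 - (-6352896)*(-1)*(1/32146) = 3276/551 - 517*12288*(1/32146) = 3276/551 - 6352896*1/32146 = 3276/551 - 3176448/16073 = -1697567700/8856223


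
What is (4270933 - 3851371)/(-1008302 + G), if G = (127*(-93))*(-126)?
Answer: 209781/239942 ≈ 0.87430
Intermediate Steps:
G = 1488186 (G = -11811*(-126) = 1488186)
(4270933 - 3851371)/(-1008302 + G) = (4270933 - 3851371)/(-1008302 + 1488186) = 419562/479884 = 419562*(1/479884) = 209781/239942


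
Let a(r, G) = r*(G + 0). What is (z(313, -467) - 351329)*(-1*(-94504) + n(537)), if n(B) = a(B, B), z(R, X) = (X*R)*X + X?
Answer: 26000928785253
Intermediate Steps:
a(r, G) = G*r (a(r, G) = r*G = G*r)
z(R, X) = X + R*X**2 (z(R, X) = (R*X)*X + X = R*X**2 + X = X + R*X**2)
n(B) = B**2 (n(B) = B*B = B**2)
(z(313, -467) - 351329)*(-1*(-94504) + n(537)) = (-467*(1 + 313*(-467)) - 351329)*(-1*(-94504) + 537**2) = (-467*(1 - 146171) - 351329)*(94504 + 288369) = (-467*(-146170) - 351329)*382873 = (68261390 - 351329)*382873 = 67910061*382873 = 26000928785253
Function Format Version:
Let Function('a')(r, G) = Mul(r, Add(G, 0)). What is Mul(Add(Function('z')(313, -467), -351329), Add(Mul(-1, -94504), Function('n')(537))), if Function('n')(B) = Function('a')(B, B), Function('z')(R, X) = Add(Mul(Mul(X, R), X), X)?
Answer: 26000928785253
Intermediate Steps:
Function('a')(r, G) = Mul(G, r) (Function('a')(r, G) = Mul(r, G) = Mul(G, r))
Function('z')(R, X) = Add(X, Mul(R, Pow(X, 2))) (Function('z')(R, X) = Add(Mul(Mul(R, X), X), X) = Add(Mul(R, Pow(X, 2)), X) = Add(X, Mul(R, Pow(X, 2))))
Function('n')(B) = Pow(B, 2) (Function('n')(B) = Mul(B, B) = Pow(B, 2))
Mul(Add(Function('z')(313, -467), -351329), Add(Mul(-1, -94504), Function('n')(537))) = Mul(Add(Mul(-467, Add(1, Mul(313, -467))), -351329), Add(Mul(-1, -94504), Pow(537, 2))) = Mul(Add(Mul(-467, Add(1, -146171)), -351329), Add(94504, 288369)) = Mul(Add(Mul(-467, -146170), -351329), 382873) = Mul(Add(68261390, -351329), 382873) = Mul(67910061, 382873) = 26000928785253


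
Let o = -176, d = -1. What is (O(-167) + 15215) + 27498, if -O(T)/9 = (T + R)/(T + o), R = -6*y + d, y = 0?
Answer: 2092721/49 ≈ 42709.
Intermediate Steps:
R = -1 (R = -6*0 - 1 = 0 - 1 = -1)
O(T) = -9*(-1 + T)/(-176 + T) (O(T) = -9*(T - 1)/(T - 176) = -9*(-1 + T)/(-176 + T))
(O(-167) + 15215) + 27498 = (9*(1 - 1*(-167))/(-176 - 167) + 15215) + 27498 = (9*(1 + 167)/(-343) + 15215) + 27498 = (9*(-1/343)*168 + 15215) + 27498 = (-216/49 + 15215) + 27498 = 745319/49 + 27498 = 2092721/49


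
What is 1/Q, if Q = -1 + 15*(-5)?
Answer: -1/76 ≈ -0.013158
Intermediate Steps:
Q = -76 (Q = -1 - 75 = -76)
1/Q = 1/(-76) = -1/76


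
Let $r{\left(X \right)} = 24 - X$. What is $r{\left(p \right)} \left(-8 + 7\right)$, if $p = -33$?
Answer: $-57$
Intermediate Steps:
$r{\left(p \right)} \left(-8 + 7\right) = \left(24 - -33\right) \left(-8 + 7\right) = \left(24 + 33\right) \left(-1\right) = 57 \left(-1\right) = -57$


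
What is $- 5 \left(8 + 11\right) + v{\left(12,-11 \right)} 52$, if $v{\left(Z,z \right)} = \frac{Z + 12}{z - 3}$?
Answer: $- \frac{1289}{7} \approx -184.14$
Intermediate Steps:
$v{\left(Z,z \right)} = \frac{12 + Z}{-3 + z}$
$- 5 \left(8 + 11\right) + v{\left(12,-11 \right)} 52 = - 5 \left(8 + 11\right) + \frac{12 + 12}{-3 - 11} \cdot 52 = \left(-5\right) 19 + \frac{1}{-14} \cdot 24 \cdot 52 = -95 + \left(- \frac{1}{14}\right) 24 \cdot 52 = -95 - \frac{624}{7} = - \frac{1289}{7}$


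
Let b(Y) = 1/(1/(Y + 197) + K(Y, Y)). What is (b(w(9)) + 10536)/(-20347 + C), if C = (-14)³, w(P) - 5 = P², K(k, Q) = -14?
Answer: -41732813/91463451 ≈ -0.45628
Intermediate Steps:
w(P) = 5 + P²
C = -2744
b(Y) = 1/(-14 + 1/(197 + Y)) (b(Y) = 1/(1/(Y + 197) - 14) = 1/(1/(197 + Y) - 14) = 1/(-14 + 1/(197 + Y)))
(b(w(9)) + 10536)/(-20347 + C) = ((197 + (5 + 9²))/(-2757 - 14*(5 + 9²)) + 10536)/(-20347 - 2744) = ((197 + (5 + 81))/(-2757 - 14*(5 + 81)) + 10536)/(-23091) = ((197 + 86)/(-2757 - 14*86) + 10536)*(-1/23091) = (283/(-2757 - 1204) + 10536)*(-1/23091) = (283/(-3961) + 10536)*(-1/23091) = (-1/3961*283 + 10536)*(-1/23091) = (-283/3961 + 10536)*(-1/23091) = (41732813/3961)*(-1/23091) = -41732813/91463451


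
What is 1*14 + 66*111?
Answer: 7340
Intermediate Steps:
1*14 + 66*111 = 14 + 7326 = 7340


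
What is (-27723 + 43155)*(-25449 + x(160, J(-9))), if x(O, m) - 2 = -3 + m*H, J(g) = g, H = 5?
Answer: -393438840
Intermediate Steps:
x(O, m) = -1 + 5*m (x(O, m) = 2 + (-3 + m*5) = 2 + (-3 + 5*m) = -1 + 5*m)
(-27723 + 43155)*(-25449 + x(160, J(-9))) = (-27723 + 43155)*(-25449 + (-1 + 5*(-9))) = 15432*(-25449 + (-1 - 45)) = 15432*(-25449 - 46) = 15432*(-25495) = -393438840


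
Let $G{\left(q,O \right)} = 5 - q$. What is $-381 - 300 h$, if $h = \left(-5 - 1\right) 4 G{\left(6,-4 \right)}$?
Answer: $-7581$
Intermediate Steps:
$h = 24$ ($h = \left(-5 - 1\right) 4 \left(5 - 6\right) = \left(-6\right) 4 \left(5 - 6\right) = \left(-24\right) \left(-1\right) = 24$)
$-381 - 300 h = -381 - 7200 = -7581$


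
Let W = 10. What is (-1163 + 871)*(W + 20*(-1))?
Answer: 2920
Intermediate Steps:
(-1163 + 871)*(W + 20*(-1)) = (-1163 + 871)*(10 + 20*(-1)) = -292*(10 - 20) = -292*(-10) = 2920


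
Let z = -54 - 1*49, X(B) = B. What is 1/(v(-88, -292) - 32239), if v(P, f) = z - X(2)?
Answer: -1/32344 ≈ -3.0918e-5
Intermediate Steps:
z = -103 (z = -54 - 49 = -103)
v(P, f) = -105 (v(P, f) = -103 - 1*2 = -103 - 2 = -105)
1/(v(-88, -292) - 32239) = 1/(-105 - 32239) = 1/(-32344) = -1/32344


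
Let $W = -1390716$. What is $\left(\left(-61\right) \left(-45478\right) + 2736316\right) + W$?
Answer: $4119758$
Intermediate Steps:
$\left(\left(-61\right) \left(-45478\right) + 2736316\right) + W = \left(\left(-61\right) \left(-45478\right) + 2736316\right) - 1390716 = \left(2774158 + 2736316\right) - 1390716 = 5510474 - 1390716 = 4119758$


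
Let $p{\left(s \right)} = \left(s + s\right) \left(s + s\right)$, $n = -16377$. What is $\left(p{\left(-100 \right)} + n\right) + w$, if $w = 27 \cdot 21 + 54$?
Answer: $24244$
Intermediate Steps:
$w = 621$ ($w = 567 + 54 = 621$)
$p{\left(s \right)} = 4 s^{2}$ ($p{\left(s \right)} = 2 s 2 s = 4 s^{2}$)
$\left(p{\left(-100 \right)} + n\right) + w = \left(4 \left(-100\right)^{2} - 16377\right) + 621 = \left(4 \cdot 10000 - 16377\right) + 621 = \left(40000 - 16377\right) + 621 = 23623 + 621 = 24244$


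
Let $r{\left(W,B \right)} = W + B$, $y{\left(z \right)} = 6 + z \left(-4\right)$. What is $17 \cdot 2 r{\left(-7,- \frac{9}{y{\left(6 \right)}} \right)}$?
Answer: $-221$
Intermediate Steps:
$y{\left(z \right)} = 6 - 4 z$
$r{\left(W,B \right)} = B + W$
$17 \cdot 2 r{\left(-7,- \frac{9}{y{\left(6 \right)}} \right)} = 17 \cdot 2 \left(- \frac{9}{6 - 24} - 7\right) = 34 \left(- \frac{9}{6 - 24} - 7\right) = 34 \left(- \frac{9}{-18} - 7\right) = 34 \left(\left(-9\right) \left(- \frac{1}{18}\right) - 7\right) = 34 \left(\frac{1}{2} - 7\right) = 34 \left(- \frac{13}{2}\right) = -221$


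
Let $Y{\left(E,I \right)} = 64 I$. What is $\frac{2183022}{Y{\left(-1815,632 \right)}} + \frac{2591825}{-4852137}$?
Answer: $\frac{5243743840207}{98129618688} \approx 53.437$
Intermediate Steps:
$\frac{2183022}{Y{\left(-1815,632 \right)}} + \frac{2591825}{-4852137} = \frac{2183022}{64 \cdot 632} + \frac{2591825}{-4852137} = \frac{2183022}{40448} + 2591825 \left(- \frac{1}{4852137}\right) = 2183022 \cdot \frac{1}{40448} - \frac{2591825}{4852137} = \frac{1091511}{20224} - \frac{2591825}{4852137} = \frac{5243743840207}{98129618688}$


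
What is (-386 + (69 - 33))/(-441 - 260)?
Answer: 350/701 ≈ 0.49929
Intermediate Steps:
(-386 + (69 - 33))/(-441 - 260) = (-386 + 36)/(-701) = -350*(-1/701) = 350/701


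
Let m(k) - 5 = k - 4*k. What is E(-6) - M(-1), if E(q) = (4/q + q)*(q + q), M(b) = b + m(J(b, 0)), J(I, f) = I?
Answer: 73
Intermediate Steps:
m(k) = 5 - 3*k (m(k) = 5 + (k - 4*k) = 5 - 3*k)
M(b) = 5 - 2*b (M(b) = b + (5 - 3*b) = 5 - 2*b)
E(q) = 2*q*(q + 4/q) (E(q) = (q + 4/q)*(2*q) = 2*q*(q + 4/q))
E(-6) - M(-1) = (8 + 2*(-6)**2) - (5 - 2*(-1)) = (8 + 2*36) - (5 + 2) = (8 + 72) - 1*7 = 80 - 7 = 73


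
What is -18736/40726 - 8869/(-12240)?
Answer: 65935127/249243120 ≈ 0.26454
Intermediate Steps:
-18736/40726 - 8869/(-12240) = -18736*1/40726 - 8869*(-1/12240) = -9368/20363 + 8869/12240 = 65935127/249243120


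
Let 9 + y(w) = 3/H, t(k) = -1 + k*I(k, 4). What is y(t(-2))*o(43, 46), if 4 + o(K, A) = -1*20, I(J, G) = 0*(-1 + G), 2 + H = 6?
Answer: 198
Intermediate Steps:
H = 4 (H = -2 + 6 = 4)
I(J, G) = 0
o(K, A) = -24 (o(K, A) = -4 - 1*20 = -4 - 20 = -24)
t(k) = -1 (t(k) = -1 + k*0 = -1 + 0 = -1)
y(w) = -33/4 (y(w) = -9 + 3/4 = -9 + 3*(¼) = -9 + ¾ = -33/4)
y(t(-2))*o(43, 46) = -33/4*(-24) = 198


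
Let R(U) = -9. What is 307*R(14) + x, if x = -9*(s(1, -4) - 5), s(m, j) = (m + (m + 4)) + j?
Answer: -2736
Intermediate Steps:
s(m, j) = 4 + j + 2*m (s(m, j) = (m + (4 + m)) + j = (4 + 2*m) + j = 4 + j + 2*m)
x = 27 (x = -9*((4 - 4 + 2*1) - 5) = -9*((4 - 4 + 2) - 5) = -9*(2 - 5) = -9*(-3) = 27)
307*R(14) + x = 307*(-9) + 27 = -2763 + 27 = -2736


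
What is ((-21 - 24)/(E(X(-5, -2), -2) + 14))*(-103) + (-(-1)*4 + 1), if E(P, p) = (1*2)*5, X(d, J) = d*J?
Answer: 1585/8 ≈ 198.13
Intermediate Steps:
X(d, J) = J*d
E(P, p) = 10 (E(P, p) = 2*5 = 10)
((-21 - 24)/(E(X(-5, -2), -2) + 14))*(-103) + (-(-1)*4 + 1) = ((-21 - 24)/(10 + 14))*(-103) + (-(-1)*4 + 1) = -45/24*(-103) + (-1*(-4) + 1) = -45*1/24*(-103) + (4 + 1) = -15/8*(-103) + 5 = 1545/8 + 5 = 1585/8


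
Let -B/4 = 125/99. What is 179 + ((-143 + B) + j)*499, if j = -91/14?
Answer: -15234457/198 ≈ -76942.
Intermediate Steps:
B = -500/99 ≈ -5.0505
j = -13/2 (j = -91*1/14 = -13/2 ≈ -6.5000)
179 + ((-143 + B) + j)*499 = 179 + ((-143 - 500/99) - 13/2)*499 = 179 + (-14657/99 - 13/2)*499 = 179 - 30601/198*499 = 179 - 15269899/198 = -15234457/198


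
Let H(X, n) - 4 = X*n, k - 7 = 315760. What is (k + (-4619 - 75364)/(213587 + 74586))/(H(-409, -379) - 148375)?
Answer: 22748860927/478367180 ≈ 47.555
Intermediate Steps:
k = 315767 (k = 7 + 315760 = 315767)
H(X, n) = 4 + X*n
(k + (-4619 - 75364)/(213587 + 74586))/(H(-409, -379) - 148375) = (315767 + (-4619 - 75364)/(213587 + 74586))/((4 - 409*(-379)) - 148375) = (315767 - 79983/288173)/((4 + 155011) - 148375) = (315767 - 79983*1/288173)/(155015 - 148375) = (315767 - 79983/288173)/6640 = (90995443708/288173)*(1/6640) = 22748860927/478367180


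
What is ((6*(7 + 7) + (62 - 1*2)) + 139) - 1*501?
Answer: -218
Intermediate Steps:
((6*(7 + 7) + (62 - 1*2)) + 139) - 1*501 = ((6*14 + (62 - 2)) + 139) - 501 = ((84 + 60) + 139) - 501 = (144 + 139) - 501 = 283 - 501 = -218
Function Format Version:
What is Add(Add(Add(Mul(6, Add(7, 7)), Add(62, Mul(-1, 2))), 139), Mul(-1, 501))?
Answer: -218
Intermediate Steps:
Add(Add(Add(Mul(6, Add(7, 7)), Add(62, Mul(-1, 2))), 139), Mul(-1, 501)) = Add(Add(Add(Mul(6, 14), Add(62, -2)), 139), -501) = Add(Add(Add(84, 60), 139), -501) = Add(Add(144, 139), -501) = Add(283, -501) = -218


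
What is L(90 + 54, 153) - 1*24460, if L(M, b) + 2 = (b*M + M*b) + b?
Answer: 19755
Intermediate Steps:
L(M, b) = -2 + b + 2*M*b (L(M, b) = -2 + ((b*M + M*b) + b) = -2 + ((M*b + M*b) + b) = -2 + (2*M*b + b) = -2 + (b + 2*M*b) = -2 + b + 2*M*b)
L(90 + 54, 153) - 1*24460 = (-2 + 153 + 2*(90 + 54)*153) - 1*24460 = (-2 + 153 + 2*144*153) - 24460 = (-2 + 153 + 44064) - 24460 = 44215 - 24460 = 19755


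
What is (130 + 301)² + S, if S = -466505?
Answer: -280744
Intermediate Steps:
(130 + 301)² + S = (130 + 301)² - 466505 = 431² - 466505 = 185761 - 466505 = -280744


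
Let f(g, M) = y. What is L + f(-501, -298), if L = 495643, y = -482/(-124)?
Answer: 30730107/62 ≈ 4.9565e+5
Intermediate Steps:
y = 241/62 (y = -482*(-1/124) = 241/62 ≈ 3.8871)
f(g, M) = 241/62
L + f(-501, -298) = 495643 + 241/62 = 30730107/62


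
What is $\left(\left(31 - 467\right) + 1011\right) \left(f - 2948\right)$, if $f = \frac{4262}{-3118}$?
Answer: $- \frac{2643886225}{1559} \approx -1.6959 \cdot 10^{6}$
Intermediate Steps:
$f = - \frac{2131}{1559}$ ($f = 4262 \left(- \frac{1}{3118}\right) = - \frac{2131}{1559} \approx -1.3669$)
$\left(\left(31 - 467\right) + 1011\right) \left(f - 2948\right) = \left(\left(31 - 467\right) + 1011\right) \left(- \frac{2131}{1559} - 2948\right) = \left(-436 + 1011\right) \left(- \frac{4598063}{1559}\right) = 575 \left(- \frac{4598063}{1559}\right) = - \frac{2643886225}{1559}$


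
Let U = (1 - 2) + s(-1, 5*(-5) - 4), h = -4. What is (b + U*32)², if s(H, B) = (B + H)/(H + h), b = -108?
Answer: 2704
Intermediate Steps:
s(H, B) = (B + H)/(-4 + H) (s(H, B) = (B + H)/(H - 4) = (B + H)/(-4 + H))
U = 5 (U = (1 - 2) + ((5*(-5) - 4) - 1)/(-4 - 1) = -1 + ((-25 - 4) - 1)/(-5) = -1 - (-29 - 1)/5 = -1 - ⅕*(-30) = -1 + 6 = 5)
(b + U*32)² = (-108 + 5*32)² = (-108 + 160)² = 52² = 2704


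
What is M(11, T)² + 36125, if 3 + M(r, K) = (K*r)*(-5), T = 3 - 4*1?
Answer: 38829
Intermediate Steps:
T = -1 (T = 3 - 4 = -1)
M(r, K) = -3 - 5*K*r (M(r, K) = -3 + (K*r)*(-5) = -3 - 5*K*r)
M(11, T)² + 36125 = (-3 - 5*(-1)*11)² + 36125 = (-3 + 55)² + 36125 = 52² + 36125 = 2704 + 36125 = 38829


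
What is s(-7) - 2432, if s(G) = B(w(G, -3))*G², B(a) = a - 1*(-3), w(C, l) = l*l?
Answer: -1844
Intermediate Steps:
w(C, l) = l²
B(a) = 3 + a (B(a) = a + 3 = 3 + a)
s(G) = 12*G² (s(G) = (3 + (-3)²)*G² = (3 + 9)*G² = 12*G²)
s(-7) - 2432 = 12*(-7)² - 2432 = 12*49 - 2432 = 588 - 2432 = -1844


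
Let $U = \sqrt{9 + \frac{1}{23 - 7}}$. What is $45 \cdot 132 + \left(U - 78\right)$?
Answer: $5862 + \frac{\sqrt{145}}{4} \approx 5865.0$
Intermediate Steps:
$U = \frac{\sqrt{145}}{4}$ ($U = \sqrt{9 + \frac{1}{16}} = \sqrt{\frac{145}{16}} = \frac{\sqrt{145}}{4} \approx 3.0104$)
$45 \cdot 132 + \left(U - 78\right) = 45 \cdot 132 - \left(78 - \frac{\sqrt{145}}{4}\right) = 5940 - \left(78 - \frac{\sqrt{145}}{4}\right) = 5862 + \frac{\sqrt{145}}{4}$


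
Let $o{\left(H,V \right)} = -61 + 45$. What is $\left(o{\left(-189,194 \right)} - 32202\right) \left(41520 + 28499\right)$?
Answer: $-2255872142$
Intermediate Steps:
$o{\left(H,V \right)} = -16$
$\left(o{\left(-189,194 \right)} - 32202\right) \left(41520 + 28499\right) = \left(-16 - 32202\right) \left(41520 + 28499\right) = \left(-32218\right) 70019 = -2255872142$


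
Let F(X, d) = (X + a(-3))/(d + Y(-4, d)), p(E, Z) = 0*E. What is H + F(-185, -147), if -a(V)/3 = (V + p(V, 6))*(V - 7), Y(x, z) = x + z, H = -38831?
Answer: -11571363/298 ≈ -38830.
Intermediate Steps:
p(E, Z) = 0
a(V) = -3*V*(-7 + V) (a(V) = -3*(V + 0)*(V - 7) = -3*V*(-7 + V))
F(X, d) = (-90 + X)/(-4 + 2*d) (F(X, d) = (X + 3*(-3)*(7 - 1*(-3)))/(d + (-4 + d)) = (X + 3*(-3)*(7 + 3))/(-4 + 2*d) = (X + 3*(-3)*10)/(-4 + 2*d) = (X - 90)/(-4 + 2*d) = (-90 + X)/(-4 + 2*d))
H + F(-185, -147) = -38831 + (-90 - 185)/(2*(-2 - 147)) = -38831 + (1/2)*(-275)/(-149) = -38831 + (1/2)*(-1/149)*(-275) = -38831 + 275/298 = -11571363/298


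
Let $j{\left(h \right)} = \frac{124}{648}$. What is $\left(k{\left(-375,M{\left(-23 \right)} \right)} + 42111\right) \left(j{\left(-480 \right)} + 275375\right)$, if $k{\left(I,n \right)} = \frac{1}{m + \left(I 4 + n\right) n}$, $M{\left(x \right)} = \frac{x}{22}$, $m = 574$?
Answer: $\frac{1948761109020733399}{168049890} \approx 1.1596 \cdot 10^{10}$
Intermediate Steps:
$j{\left(h \right)} = \frac{31}{162}$ ($j{\left(h \right)} = 124 \cdot \frac{1}{648} = \frac{31}{162}$)
$M{\left(x \right)} = \frac{x}{22}$ ($M{\left(x \right)} = x \frac{1}{22} = \frac{x}{22}$)
$k{\left(I,n \right)} = \frac{1}{574 + n \left(n + 4 I\right)}$ ($k{\left(I,n \right)} = \frac{1}{574 + \left(I 4 + n\right) n} = \frac{1}{574 + \left(4 I + n\right) n} = \frac{1}{574 + \left(n + 4 I\right) n} = \frac{1}{574 + n \left(n + 4 I\right)}$)
$\left(k{\left(-375,M{\left(-23 \right)} \right)} + 42111\right) \left(j{\left(-480 \right)} + 275375\right) = \left(\frac{1}{574 + \left(\frac{1}{22} \left(-23\right)\right)^{2} + 4 \left(-375\right) \frac{1}{22} \left(-23\right)} + 42111\right) \left(\frac{31}{162} + 275375\right) = \left(\frac{1}{574 + \left(- \frac{23}{22}\right)^{2} + 4 \left(-375\right) \left(- \frac{23}{22}\right)} + 42111\right) \frac{44610781}{162} = \left(\frac{1}{574 + \frac{529}{484} + \frac{17250}{11}} + 42111\right) \frac{44610781}{162} = \left(\frac{1}{\frac{1037345}{484}} + 42111\right) \frac{44610781}{162} = \left(\frac{484}{1037345} + 42111\right) \frac{44610781}{162} = \frac{43683635779}{1037345} \cdot \frac{44610781}{162} = \frac{1948761109020733399}{168049890}$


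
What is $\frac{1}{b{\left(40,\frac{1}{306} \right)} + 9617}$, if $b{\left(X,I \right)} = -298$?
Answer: $\frac{1}{9319} \approx 0.00010731$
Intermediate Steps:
$\frac{1}{b{\left(40,\frac{1}{306} \right)} + 9617} = \frac{1}{-298 + 9617} = \frac{1}{9319}$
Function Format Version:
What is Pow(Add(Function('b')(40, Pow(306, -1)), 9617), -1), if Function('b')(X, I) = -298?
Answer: Rational(1, 9319) ≈ 0.00010731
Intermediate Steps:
Pow(Add(Function('b')(40, Pow(306, -1)), 9617), -1) = Pow(Add(-298, 9617), -1) = Pow(9319, -1) = Rational(1, 9319)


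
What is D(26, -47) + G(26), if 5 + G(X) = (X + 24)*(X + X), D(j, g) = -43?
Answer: 2552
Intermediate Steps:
G(X) = -5 + 2*X*(24 + X) (G(X) = -5 + (X + 24)*(X + X) = -5 + (24 + X)*(2*X) = -5 + 2*X*(24 + X))
D(26, -47) + G(26) = -43 + (-5 + 2*26² + 48*26) = -43 + (-5 + 2*676 + 1248) = -43 + (-5 + 1352 + 1248) = -43 + 2595 = 2552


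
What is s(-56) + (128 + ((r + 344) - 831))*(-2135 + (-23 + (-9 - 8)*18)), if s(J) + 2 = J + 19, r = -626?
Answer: 2427001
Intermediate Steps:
s(J) = 17 + J (s(J) = -2 + (J + 19) = -2 + (19 + J) = 17 + J)
s(-56) + (128 + ((r + 344) - 831))*(-2135 + (-23 + (-9 - 8)*18)) = (17 - 56) + (128 + ((-626 + 344) - 831))*(-2135 + (-23 + (-9 - 8)*18)) = -39 + (128 + (-282 - 831))*(-2135 + (-23 - 17*18)) = -39 + (128 - 1113)*(-2135 + (-23 - 306)) = -39 - 985*(-2135 - 329) = -39 - 985*(-2464) = -39 + 2427040 = 2427001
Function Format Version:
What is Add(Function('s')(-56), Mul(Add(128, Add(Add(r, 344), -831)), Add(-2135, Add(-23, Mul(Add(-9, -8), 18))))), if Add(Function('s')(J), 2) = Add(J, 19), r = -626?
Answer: 2427001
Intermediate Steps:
Function('s')(J) = Add(17, J) (Function('s')(J) = Add(-2, Add(J, 19)) = Add(-2, Add(19, J)) = Add(17, J))
Add(Function('s')(-56), Mul(Add(128, Add(Add(r, 344), -831)), Add(-2135, Add(-23, Mul(Add(-9, -8), 18))))) = Add(Add(17, -56), Mul(Add(128, Add(Add(-626, 344), -831)), Add(-2135, Add(-23, Mul(Add(-9, -8), 18))))) = Add(-39, Mul(Add(128, Add(-282, -831)), Add(-2135, Add(-23, Mul(-17, 18))))) = Add(-39, Mul(Add(128, -1113), Add(-2135, Add(-23, -306)))) = Add(-39, Mul(-985, Add(-2135, -329))) = Add(-39, Mul(-985, -2464)) = Add(-39, 2427040) = 2427001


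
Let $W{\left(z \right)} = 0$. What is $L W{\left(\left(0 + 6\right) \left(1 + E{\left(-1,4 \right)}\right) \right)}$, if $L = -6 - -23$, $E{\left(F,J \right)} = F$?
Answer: $0$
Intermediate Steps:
$L = 17$ ($L = -6 + 23 = 17$)
$L W{\left(\left(0 + 6\right) \left(1 + E{\left(-1,4 \right)}\right) \right)} = 17 \cdot 0 = 0$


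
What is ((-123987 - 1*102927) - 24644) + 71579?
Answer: -179979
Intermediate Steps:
((-123987 - 1*102927) - 24644) + 71579 = ((-123987 - 102927) - 24644) + 71579 = (-226914 - 24644) + 71579 = -251558 + 71579 = -179979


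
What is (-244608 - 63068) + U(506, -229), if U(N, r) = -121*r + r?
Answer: -280196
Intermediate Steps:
U(N, r) = -120*r
(-244608 - 63068) + U(506, -229) = (-244608 - 63068) - 120*(-229) = -307676 + 27480 = -280196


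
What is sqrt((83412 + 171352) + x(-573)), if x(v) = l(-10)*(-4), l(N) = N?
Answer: 2*sqrt(63701) ≈ 504.78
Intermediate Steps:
x(v) = 40 (x(v) = -10*(-4) = 40)
sqrt((83412 + 171352) + x(-573)) = sqrt((83412 + 171352) + 40) = sqrt(254764 + 40) = sqrt(254804) = 2*sqrt(63701)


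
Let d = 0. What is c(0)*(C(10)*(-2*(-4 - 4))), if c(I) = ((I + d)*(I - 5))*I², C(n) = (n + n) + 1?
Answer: 0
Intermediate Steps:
C(n) = 1 + 2*n (C(n) = 2*n + 1 = 1 + 2*n)
c(I) = I³*(-5 + I) (c(I) = ((I + 0)*(I - 5))*I² = (I*(-5 + I))*I² = I³*(-5 + I))
c(0)*(C(10)*(-2*(-4 - 4))) = (0³*(-5 + 0))*((1 + 2*10)*(-2*(-4 - 4))) = (0*(-5))*((1 + 20)*(-2*(-8))) = 0*(21*16) = 0*336 = 0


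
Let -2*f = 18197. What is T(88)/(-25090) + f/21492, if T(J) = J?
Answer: -230172661/539234280 ≈ -0.42685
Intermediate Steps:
f = -18197/2 (f = -1/2*18197 = -18197/2 ≈ -9098.5)
T(88)/(-25090) + f/21492 = 88/(-25090) - 18197/2/21492 = 88*(-1/25090) - 18197/2*1/21492 = -44/12545 - 18197/42984 = -230172661/539234280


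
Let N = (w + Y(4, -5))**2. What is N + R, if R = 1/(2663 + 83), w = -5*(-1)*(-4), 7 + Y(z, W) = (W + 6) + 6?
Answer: 1098401/2746 ≈ 400.00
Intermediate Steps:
Y(z, W) = 5 + W (Y(z, W) = -7 + ((W + 6) + 6) = -7 + ((6 + W) + 6) = -7 + (12 + W) = 5 + W)
w = -20 (w = 5*(-4) = -20)
N = 400 (N = (-20 + (5 - 5))**2 = (-20 + 0)**2 = (-20)**2 = 400)
R = 1/2746 ≈ 0.00036417
N + R = 400 + 1/2746 = 1098401/2746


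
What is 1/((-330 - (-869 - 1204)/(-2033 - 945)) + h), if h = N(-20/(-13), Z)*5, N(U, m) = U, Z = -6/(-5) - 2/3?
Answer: -38714/12504769 ≈ -0.0030959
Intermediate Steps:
Z = 8/15 (Z = -6*(-⅕) - 2*⅓ = 6/5 - ⅔ = 8/15 ≈ 0.53333)
h = 100/13 (h = -20/(-13)*5 = -20*(-1/13)*5 = (20/13)*5 = 100/13 ≈ 7.6923)
1/((-330 - (-869 - 1204)/(-2033 - 945)) + h) = 1/((-330 - (-869 - 1204)/(-2033 - 945)) + 100/13) = 1/((-330 - (-2073)/(-2978)) + 100/13) = 1/((-330 - (-2073)*(-1)/2978) + 100/13) = 1/((-330 - 1*2073/2978) + 100/13) = 1/((-330 - 2073/2978) + 100/13) = 1/(-984813/2978 + 100/13) = 1/(-12504769/38714) = -38714/12504769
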